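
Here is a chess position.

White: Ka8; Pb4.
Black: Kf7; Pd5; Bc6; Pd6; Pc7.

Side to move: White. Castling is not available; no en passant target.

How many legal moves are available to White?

White to move; king on a8.
In check: yes, from the black bishop on c6.
Legal moves: Kb8, Ka7.
Count: 2.

2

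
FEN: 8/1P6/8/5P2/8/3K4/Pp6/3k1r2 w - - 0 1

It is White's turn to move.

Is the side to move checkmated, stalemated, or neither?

neither

White to move; white king on d3.
In check: no.
Legal moves for White: Ke4, Kd4, Kc4, Ke3, Kc3, b8=Q, b8=R, b8=B, b8=N, f6, a3, a4.
White has 12 legal moves and is not in check → neither.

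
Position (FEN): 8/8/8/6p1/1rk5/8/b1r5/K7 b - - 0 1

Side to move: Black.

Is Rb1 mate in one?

After Rb1: white king on a1; in check: yes, from the black rook on b1.
King squares — b1: attacked by Ba2; a2: attacked by Rc2; b2: attacked by Rb1.
White has no legal moves → checkmate.

yes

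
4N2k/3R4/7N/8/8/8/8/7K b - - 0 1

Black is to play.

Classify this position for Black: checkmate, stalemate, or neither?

stalemate

Black to move; black king on h8.
In check: no.
King squares — g7: attacked by Rd7; h7: attacked by Rd7; g8: attacked by Nh6.
Legal moves for Black: none.
Not in check and no legal moves → stalemate.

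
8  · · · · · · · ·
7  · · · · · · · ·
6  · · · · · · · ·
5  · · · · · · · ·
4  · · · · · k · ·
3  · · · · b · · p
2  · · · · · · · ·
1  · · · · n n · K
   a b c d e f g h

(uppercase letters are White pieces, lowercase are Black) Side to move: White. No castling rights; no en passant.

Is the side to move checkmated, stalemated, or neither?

stalemate

White to move; white king on h1.
In check: no.
King squares — g1: attacked by Be3; g2: attacked by Ne1; h2: attacked by Nf1.
Legal moves for White: none.
Not in check and no legal moves → stalemate.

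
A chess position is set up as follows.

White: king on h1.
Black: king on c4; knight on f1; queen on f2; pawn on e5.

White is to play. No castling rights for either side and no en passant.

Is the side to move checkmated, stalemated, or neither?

White to move; white king on h1.
In check: no.
King squares — g1: attacked by Qf2; g2: attacked by Qf2; h2: attacked by Nf1.
Legal moves for White: none.
Not in check and no legal moves → stalemate.

stalemate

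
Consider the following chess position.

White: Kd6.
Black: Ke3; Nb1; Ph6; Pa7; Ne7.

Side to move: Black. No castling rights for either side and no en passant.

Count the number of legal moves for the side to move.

20

Black to move; king on e3.
In check: no.
Legal moves: Ng8, Nc8+, Ng6, Nc6, Nf5+, Nd5, Kf4, Ke4, Kd4, Kf3, Kd3, Kf2, Ke2, Kd2, Nc3, Na3, Nd2, a6, h5, a5.
Count: 20.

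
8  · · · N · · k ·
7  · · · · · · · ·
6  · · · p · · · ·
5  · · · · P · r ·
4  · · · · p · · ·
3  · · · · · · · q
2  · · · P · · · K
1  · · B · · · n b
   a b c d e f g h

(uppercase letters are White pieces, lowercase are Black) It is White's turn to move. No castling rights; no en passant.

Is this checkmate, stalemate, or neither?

checkmate

White to move; white king on h2.
In check: yes, from the black queen on h3.
King squares — g1: attacked by Rg5; h1: attacked by Qh3; g2: attacked by Bh1; g3: attacked by Qh3; h3: attacked by Ng1.
Legal moves for White: none.
In check with no legal moves → checkmate.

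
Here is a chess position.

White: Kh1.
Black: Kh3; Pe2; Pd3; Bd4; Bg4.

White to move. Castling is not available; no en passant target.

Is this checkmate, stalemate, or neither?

stalemate

White to move; white king on h1.
In check: no.
King squares — g1: attacked by Bd4; g2: attacked by Kh3; h2: attacked by Kh3.
Legal moves for White: none.
Not in check and no legal moves → stalemate.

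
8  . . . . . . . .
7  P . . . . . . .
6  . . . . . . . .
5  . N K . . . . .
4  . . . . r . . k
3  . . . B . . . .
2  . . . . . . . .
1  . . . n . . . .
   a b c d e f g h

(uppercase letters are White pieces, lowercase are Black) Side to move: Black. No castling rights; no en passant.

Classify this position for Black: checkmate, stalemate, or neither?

Black to move; black king on h4.
In check: no.
Legal moves for Black include: Kh5, Kg5, Kg4, Kh3, Kg3, Re8, Re7, Re6, Re5+, Rg4, Rf4, Rd4, Rc4+, Rb4, Ra4, Re3, Re2, Re1, ... (list truncated; more exist).
Black has legal moves and is not in check → neither.

neither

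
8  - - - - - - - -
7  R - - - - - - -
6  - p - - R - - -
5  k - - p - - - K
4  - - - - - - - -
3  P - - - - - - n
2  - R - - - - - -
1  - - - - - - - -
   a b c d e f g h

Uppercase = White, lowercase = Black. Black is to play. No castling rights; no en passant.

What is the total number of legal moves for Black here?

0

Black to move; king on a5.
In check: yes, from the white rook on a7.
Legal moves: none.
Count: 0.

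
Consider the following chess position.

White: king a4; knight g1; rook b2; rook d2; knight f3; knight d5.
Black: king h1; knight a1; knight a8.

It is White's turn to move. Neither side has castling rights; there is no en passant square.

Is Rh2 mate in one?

yes

After Rh2: black king on h1; in check: yes, from the white rook on h2.
King squares — g1: attacked by Nf3; g2: attacked by Rb2; h2: attacked by Rb2.
Black has no legal moves → checkmate.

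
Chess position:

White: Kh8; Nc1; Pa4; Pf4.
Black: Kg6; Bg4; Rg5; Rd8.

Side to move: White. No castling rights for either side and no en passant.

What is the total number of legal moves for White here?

White to move; king on h8.
In check: yes, from the black rook on d8.
Legal moves: none.
Count: 0.

0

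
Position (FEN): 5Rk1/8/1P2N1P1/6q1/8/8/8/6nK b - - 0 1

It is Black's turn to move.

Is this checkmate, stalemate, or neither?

Black to move; black king on g8.
In check: yes, from the white rook on f8.
King squares — f7: attacked by Pg6; g7: attacked by Ne6; h7: attacked by Pg6; f8: attacked by Ne6; h8: attacked by Rf8.
Legal moves for Black: none.
In check with no legal moves → checkmate.

checkmate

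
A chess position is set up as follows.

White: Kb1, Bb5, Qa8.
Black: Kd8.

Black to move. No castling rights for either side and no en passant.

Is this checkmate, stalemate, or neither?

neither

Black to move; black king on d8.
In check: yes, from the white queen on a8.
King squares — c7: available; d7: attacked by Bb5; e7: available; c8: attacked by Qa8; e8: attacked by Bb5.
Legal moves for Black: Ke7, Kc7.
Black is in check but has 2 legal moves → neither.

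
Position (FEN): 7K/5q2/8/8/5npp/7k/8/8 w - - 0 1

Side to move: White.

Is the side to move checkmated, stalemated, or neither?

stalemate

White to move; white king on h8.
In check: no.
King squares — g7: attacked by Qf7; h7: attacked by Qf7; g8: attacked by Qf7.
Legal moves for White: none.
Not in check and no legal moves → stalemate.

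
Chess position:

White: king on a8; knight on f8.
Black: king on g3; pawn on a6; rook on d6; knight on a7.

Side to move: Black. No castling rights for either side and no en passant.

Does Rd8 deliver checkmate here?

After Rd8: white king on a8; in check: yes, from the black rook on d8.
White has 2 legal replies: Kb7, Kxa7.
In check but a legal move exists → not checkmate.

no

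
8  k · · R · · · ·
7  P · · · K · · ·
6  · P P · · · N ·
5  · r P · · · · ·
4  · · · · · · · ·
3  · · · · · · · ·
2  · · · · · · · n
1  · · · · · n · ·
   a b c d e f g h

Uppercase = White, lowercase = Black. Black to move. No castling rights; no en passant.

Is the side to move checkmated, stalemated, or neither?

Black to move; black king on a8.
In check: yes, from the white rook on d8.
King squares — a7: attacked by Pb6; b7: attacked by Pc6; b8: attacked by Pa7.
Legal moves for Black: none.
In check with no legal moves → checkmate.

checkmate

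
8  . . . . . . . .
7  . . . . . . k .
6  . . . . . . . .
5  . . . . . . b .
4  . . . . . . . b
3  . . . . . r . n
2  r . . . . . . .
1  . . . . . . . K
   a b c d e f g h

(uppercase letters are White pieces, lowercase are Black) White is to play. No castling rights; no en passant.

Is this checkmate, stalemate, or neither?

White to move; white king on h1.
In check: no.
King squares — g1: attacked by Nh3; g2: attacked by Ra2; h2: attacked by Ra2.
Legal moves for White: none.
Not in check and no legal moves → stalemate.

stalemate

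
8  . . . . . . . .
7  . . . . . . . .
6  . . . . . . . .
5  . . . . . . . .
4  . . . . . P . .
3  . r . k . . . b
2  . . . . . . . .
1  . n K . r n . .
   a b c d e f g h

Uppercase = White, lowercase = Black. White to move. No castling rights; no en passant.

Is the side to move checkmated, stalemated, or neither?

White to move; white king on c1.
In check: yes, from the black rook on e1.
King squares — b1: attacked by Re1; d1: attacked by Re1; b2: attacked by Rb3; c2: attacked by Kd3; d2: attacked by Nb1.
Legal moves for White: none.
In check with no legal moves → checkmate.

checkmate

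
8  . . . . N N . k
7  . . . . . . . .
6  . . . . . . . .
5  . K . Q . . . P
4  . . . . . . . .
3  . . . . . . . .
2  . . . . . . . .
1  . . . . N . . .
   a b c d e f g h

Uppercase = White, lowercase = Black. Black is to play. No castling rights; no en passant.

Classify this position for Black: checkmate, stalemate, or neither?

stalemate

Black to move; black king on h8.
In check: no.
King squares — g7: attacked by Ne8; h7: attacked by Nf8; g8: attacked by Qd5.
Legal moves for Black: none.
Not in check and no legal moves → stalemate.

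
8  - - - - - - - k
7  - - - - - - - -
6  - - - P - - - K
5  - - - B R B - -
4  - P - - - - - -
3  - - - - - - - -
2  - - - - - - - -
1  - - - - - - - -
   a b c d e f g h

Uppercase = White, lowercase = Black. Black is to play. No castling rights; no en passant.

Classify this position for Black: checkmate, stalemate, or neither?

stalemate

Black to move; black king on h8.
In check: no.
King squares — g7: attacked by Kh6; h7: attacked by Bf5; g8: attacked by Bd5.
Legal moves for Black: none.
Not in check and no legal moves → stalemate.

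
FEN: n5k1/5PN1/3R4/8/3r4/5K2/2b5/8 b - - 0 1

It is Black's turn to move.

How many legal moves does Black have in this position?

Black to move; king on g8.
In check: yes, from the white pawn on f7.
Legal moves: Kh8, Kf8, Kh7, Kxg7, Kxf7.
Count: 5.

5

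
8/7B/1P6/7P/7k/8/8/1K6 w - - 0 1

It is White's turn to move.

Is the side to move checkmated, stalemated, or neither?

neither

White to move; white king on b1.
In check: no.
Legal moves for White: Bg8, Bg6, Bf5, Be4, Bd3, Bc2, Kc2, Kb2, Ka2, Kc1, Ka1, b7, h6.
White has 13 legal moves and is not in check → neither.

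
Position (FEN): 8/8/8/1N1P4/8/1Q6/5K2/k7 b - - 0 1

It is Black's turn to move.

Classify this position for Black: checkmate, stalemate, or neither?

Black to move; black king on a1.
In check: no.
King squares — b1: attacked by Qb3; a2: attacked by Qb3; b2: attacked by Qb3.
Legal moves for Black: none.
Not in check and no legal moves → stalemate.

stalemate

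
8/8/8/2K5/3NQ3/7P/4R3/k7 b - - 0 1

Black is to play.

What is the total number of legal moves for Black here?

0

Black to move; king on a1.
In check: no.
Legal moves: none.
Count: 0.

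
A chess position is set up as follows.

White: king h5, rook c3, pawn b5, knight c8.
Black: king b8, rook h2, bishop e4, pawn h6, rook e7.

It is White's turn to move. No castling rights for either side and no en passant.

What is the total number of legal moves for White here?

White to move; king on h5.
In check: yes, from the black rook on h2.
Legal moves: Kg4, Rh3.
Count: 2.

2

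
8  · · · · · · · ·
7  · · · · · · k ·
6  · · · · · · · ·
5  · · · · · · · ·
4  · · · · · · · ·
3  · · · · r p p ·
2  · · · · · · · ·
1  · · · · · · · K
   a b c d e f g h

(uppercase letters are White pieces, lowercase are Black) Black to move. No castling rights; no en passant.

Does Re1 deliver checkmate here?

yes

After Re1: white king on h1; in check: yes, from the black rook on e1.
King squares — g1: attacked by Re1; g2: attacked by Pf3; h2: attacked by Pg3.
White has no legal moves → checkmate.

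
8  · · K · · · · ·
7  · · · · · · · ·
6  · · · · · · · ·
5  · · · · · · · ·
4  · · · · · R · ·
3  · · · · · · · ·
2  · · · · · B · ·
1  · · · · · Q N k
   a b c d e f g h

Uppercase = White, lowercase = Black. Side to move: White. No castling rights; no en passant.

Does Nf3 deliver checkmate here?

After Nf3: black king on h1; in check: yes, from the white queen on f1.
King squares — g1: attacked by Qf1; g2: attacked by Qf1; h2: attacked by Nf3.
Black has no legal moves → checkmate.

yes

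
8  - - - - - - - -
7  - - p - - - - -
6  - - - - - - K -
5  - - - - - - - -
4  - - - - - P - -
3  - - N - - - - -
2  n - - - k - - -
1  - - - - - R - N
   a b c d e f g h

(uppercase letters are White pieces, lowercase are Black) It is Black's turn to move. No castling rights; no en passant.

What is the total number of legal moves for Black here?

5

Black to move; king on e2.
In check: yes, from the white knight on c3.
Legal moves: Ke3, Kd3, Kd2, Kxf1, Nxc3.
Count: 5.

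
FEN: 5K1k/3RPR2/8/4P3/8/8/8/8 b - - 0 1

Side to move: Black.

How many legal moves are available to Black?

0

Black to move; king on h8.
In check: no.
Legal moves: none.
Count: 0.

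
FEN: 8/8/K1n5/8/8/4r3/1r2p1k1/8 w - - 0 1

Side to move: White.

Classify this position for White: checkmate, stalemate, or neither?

White to move; white king on a6.
In check: no.
King squares — a5: attacked by Nc6; b5: attacked by Rb2; b6: attacked by Rb2; a7: attacked by Nc6; b7: attacked by Rb2.
Legal moves for White: none.
Not in check and no legal moves → stalemate.

stalemate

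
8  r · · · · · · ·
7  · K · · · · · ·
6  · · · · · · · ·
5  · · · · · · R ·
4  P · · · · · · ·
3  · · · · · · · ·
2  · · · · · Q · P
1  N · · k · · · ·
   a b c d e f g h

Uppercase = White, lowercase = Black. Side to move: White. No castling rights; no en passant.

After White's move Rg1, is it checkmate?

yes

After Rg1: black king on d1; in check: yes, from the white rook on g1.
King squares — c1: attacked by Rg1; e1: attacked by Rg1; c2: attacked by Na1; d2: attacked by Qf2; e2: attacked by Qf2.
Black has no legal moves → checkmate.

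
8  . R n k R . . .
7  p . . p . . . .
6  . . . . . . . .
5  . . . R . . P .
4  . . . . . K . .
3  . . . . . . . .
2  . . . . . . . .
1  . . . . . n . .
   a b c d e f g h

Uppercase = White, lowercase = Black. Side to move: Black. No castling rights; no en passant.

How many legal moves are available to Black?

2

Black to move; king on d8.
In check: yes, from the white rook on e8.
Legal moves: Kxe8, Kc7.
Count: 2.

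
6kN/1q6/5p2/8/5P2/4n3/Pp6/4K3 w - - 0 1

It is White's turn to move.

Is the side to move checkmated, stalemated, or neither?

neither

White to move; white king on e1.
In check: no.
Legal moves for White: Nf7, Ng6, Kf2, Ke2, Kd2, f5, a3, a4.
White has 8 legal moves and is not in check → neither.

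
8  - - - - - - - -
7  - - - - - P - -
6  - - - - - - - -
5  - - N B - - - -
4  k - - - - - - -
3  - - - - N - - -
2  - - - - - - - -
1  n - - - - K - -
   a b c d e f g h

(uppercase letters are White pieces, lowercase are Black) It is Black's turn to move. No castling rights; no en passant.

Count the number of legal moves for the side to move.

Black to move; king on a4.
In check: yes, from the white knight on c5.
Legal moves: Kb5, Ka5, Kb4, Ka3.
Count: 4.

4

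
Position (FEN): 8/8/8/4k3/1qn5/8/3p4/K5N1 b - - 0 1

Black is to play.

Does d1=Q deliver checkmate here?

After d1=Q: white king on a1; in check: yes, from the black queen on d1.
White has 1 legal reply: Ka2.
In check but a legal move exists → not checkmate.

no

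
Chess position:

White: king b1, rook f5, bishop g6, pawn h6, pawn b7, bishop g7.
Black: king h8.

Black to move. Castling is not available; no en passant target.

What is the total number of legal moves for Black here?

Black to move; king on h8.
In check: yes, from the white bishop on g7.
Legal moves: Kg8.
Count: 1.

1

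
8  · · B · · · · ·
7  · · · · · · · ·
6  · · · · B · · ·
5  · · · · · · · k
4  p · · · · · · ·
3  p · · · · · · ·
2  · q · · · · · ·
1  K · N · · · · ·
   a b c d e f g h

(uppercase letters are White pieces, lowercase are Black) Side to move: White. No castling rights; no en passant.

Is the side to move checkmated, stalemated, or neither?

checkmate

White to move; white king on a1.
In check: yes, from the black queen on b2.
King squares — b1: attacked by Qb2; a2: attacked by Qb2; b2: attacked by Pa3.
Legal moves for White: none.
In check with no legal moves → checkmate.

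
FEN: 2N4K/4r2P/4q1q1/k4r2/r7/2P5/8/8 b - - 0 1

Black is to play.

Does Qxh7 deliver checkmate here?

After Qxh7: white king on h8; in check: yes, from the black queen on h7.
King squares — g7: attacked by Re7; h7: attacked by Re7; g8: attacked by Qe6.
White has no legal moves → checkmate.

yes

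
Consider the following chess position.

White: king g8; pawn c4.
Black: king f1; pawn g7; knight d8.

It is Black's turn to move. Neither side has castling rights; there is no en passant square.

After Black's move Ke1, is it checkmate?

no

After Ke1: white king on g8; in check: no.
White is not in check, so this cannot be checkmate.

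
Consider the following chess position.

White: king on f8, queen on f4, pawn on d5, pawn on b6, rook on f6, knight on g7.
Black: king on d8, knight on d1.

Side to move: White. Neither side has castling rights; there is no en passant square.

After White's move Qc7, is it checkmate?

yes

After Qc7: black king on d8; in check: yes, from the white queen on c7.
King squares — c7: attacked by Pb6; d7: attacked by Qc7; e7: attacked by Qc7; c8: attacked by Qc7; e8: attacked by Ng7.
Black has no legal moves → checkmate.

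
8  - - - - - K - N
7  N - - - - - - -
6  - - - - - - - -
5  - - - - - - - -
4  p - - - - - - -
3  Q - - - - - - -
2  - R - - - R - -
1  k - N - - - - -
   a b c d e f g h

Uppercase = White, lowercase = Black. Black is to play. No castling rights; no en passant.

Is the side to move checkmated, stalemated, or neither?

checkmate

Black to move; black king on a1.
In check: yes, from the white queen on a3.
King squares — b1: attacked by Rb2; a2: attacked by Nc1; b2: attacked by Rf2.
Legal moves for Black: none.
In check with no legal moves → checkmate.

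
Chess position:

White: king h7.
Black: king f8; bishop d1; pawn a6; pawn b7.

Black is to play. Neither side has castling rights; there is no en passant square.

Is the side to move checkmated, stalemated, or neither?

neither

Black to move; black king on f8.
In check: no.
Legal moves for Black: Ke8, Kf7, Ke7, Bh5, Bg4, Ba4, Bf3, Bb3, Be2, Bc2+, b6, a5, b5.
Black has 13 legal moves and is not in check → neither.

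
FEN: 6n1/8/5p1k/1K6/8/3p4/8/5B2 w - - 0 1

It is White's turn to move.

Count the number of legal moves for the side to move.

White to move; king on b5.
In check: no.
Legal moves: Kc6, Kb6, Ka6, Kc5, Ka5, Kc4, Kb4, Ka4, Bh3, Bxd3, Bg2, Be2.
Count: 12.

12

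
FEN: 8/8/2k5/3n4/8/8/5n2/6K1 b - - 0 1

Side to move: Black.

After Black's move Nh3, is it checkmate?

no

After Nh3: white king on g1; in check: yes, from the black knight on h3.
White has 4 legal replies: Kh2, Kg2, Kh1, Kf1.
In check but a legal move exists → not checkmate.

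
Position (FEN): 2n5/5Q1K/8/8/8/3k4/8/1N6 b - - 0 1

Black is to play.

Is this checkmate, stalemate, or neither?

Black to move; black king on d3.
In check: no.
Legal moves for Black: Ne7, Na7, Nd6, Nb6, Ke4, Kd4, Ke3, Ke2, Kc2.
Black has 9 legal moves and is not in check → neither.

neither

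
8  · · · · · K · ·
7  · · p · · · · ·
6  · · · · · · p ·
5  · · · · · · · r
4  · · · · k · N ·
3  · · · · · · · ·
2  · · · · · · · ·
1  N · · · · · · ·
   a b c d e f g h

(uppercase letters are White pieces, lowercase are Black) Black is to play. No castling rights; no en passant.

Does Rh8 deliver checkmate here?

no

After Rh8: white king on f8; in check: yes, from the black rook on h8.
White has 3 legal replies: Kg7, Kf7, Ke7.
In check but a legal move exists → not checkmate.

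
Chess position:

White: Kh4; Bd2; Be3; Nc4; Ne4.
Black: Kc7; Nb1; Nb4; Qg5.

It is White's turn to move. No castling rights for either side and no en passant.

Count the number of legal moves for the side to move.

4

White to move; king on h4.
In check: yes, from the black queen on g5.
Legal moves: Kxg5, Kh3, Nxg5, Bxg5.
Count: 4.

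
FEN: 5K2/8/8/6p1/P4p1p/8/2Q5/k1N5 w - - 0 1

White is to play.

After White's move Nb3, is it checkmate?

yes

After Nb3: black king on a1; in check: yes, from the white knight on b3.
King squares — b1: attacked by Qc2; a2: attacked by Qc2; b2: attacked by Qc2.
Black has no legal moves → checkmate.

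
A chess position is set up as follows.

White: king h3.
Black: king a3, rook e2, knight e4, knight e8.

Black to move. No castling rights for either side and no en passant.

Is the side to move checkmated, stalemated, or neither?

Black to move; black king on a3.
In check: no.
Legal moves for Black include: Ng7, Nc7, N8f6, N8d6, N4f6, N4d6, Ng5+, Nc5, Ng3, Nc3, Nf2+, Nd2, Kb4, Ka4, Kb3, Kb2, Ka2, Re3+, ... (list truncated; more exist).
Black has legal moves and is not in check → neither.

neither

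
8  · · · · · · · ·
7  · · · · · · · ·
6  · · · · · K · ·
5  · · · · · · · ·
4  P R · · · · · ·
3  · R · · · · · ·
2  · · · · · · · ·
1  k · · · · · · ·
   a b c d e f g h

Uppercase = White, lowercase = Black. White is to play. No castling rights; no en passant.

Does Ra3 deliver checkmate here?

yes

After Ra3: black king on a1; in check: yes, from the white rook on a3.
King squares — b1: attacked by Rb4; a2: attacked by Ra3; b2: attacked by Rb4.
Black has no legal moves → checkmate.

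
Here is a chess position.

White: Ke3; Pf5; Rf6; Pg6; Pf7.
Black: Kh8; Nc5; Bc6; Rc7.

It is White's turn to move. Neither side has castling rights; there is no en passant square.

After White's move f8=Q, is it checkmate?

yes

After f8=Q: black king on h8; in check: yes, from the white queen on f8.
King squares — g7: attacked by Qf8; h7: attacked by Pg6; g8: attacked by Qf8.
Black has no legal moves → checkmate.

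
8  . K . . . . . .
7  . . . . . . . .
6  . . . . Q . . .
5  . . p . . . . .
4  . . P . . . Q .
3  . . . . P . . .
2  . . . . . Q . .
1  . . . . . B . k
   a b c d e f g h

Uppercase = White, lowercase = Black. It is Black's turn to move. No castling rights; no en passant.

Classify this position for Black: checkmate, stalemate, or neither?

stalemate

Black to move; black king on h1.
In check: no.
King squares — g1: attacked by Qf2; g2: attacked by Bf1; h2: attacked by Qf2.
Legal moves for Black: none.
Not in check and no legal moves → stalemate.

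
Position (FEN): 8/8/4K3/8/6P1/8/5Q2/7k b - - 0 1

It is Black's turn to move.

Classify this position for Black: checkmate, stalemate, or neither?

Black to move; black king on h1.
In check: no.
King squares — g1: attacked by Qf2; g2: attacked by Qf2; h2: attacked by Qf2.
Legal moves for Black: none.
Not in check and no legal moves → stalemate.

stalemate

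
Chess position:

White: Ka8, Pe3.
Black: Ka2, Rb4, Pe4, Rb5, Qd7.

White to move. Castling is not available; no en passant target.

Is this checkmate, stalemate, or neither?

White to move; white king on a8.
In check: no.
King squares — a7: attacked by Qd7; b7: attacked by Rb5; b8: attacked by Rb5.
Legal moves for White: none.
Not in check and no legal moves → stalemate.

stalemate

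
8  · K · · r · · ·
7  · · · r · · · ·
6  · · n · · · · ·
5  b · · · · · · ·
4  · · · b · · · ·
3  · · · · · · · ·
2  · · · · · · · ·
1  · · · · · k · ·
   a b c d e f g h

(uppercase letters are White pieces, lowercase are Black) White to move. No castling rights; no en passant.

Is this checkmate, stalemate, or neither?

White to move; white king on b8.
In check: yes, from the black knight on c6 and the black rook on e8.
King squares — a7: attacked by Bd4; b7: attacked by Rd7; c7: attacked by Ba5; a8: attacked by Re8; c8: attacked by Re8.
Legal moves for White: none.
In check with no legal moves → checkmate.

checkmate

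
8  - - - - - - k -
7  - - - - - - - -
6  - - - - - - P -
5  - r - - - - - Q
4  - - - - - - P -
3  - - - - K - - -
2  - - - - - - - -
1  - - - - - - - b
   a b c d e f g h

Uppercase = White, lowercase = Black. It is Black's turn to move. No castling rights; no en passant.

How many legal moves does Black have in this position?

23

Black to move; king on g8.
In check: no.
Legal moves: Kf8, Kg7, Rb8, Rb7, Rb6, Rxh5, Rg5, Rf5, Re5+, Rd5, Rc5, Ra5, Rb4, Rb3+, Rb2, Rb1, Ba8, Bb7, Bc6, Bd5, Be4, Bf3, Bg2.
Count: 23.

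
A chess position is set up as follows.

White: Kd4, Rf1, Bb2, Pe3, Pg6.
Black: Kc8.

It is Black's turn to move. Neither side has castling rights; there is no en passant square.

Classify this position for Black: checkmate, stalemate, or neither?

neither

Black to move; black king on c8.
In check: no.
Legal moves for Black: Kd8, Kb8, Kd7, Kc7, Kb7.
Black has 5 legal moves and is not in check → neither.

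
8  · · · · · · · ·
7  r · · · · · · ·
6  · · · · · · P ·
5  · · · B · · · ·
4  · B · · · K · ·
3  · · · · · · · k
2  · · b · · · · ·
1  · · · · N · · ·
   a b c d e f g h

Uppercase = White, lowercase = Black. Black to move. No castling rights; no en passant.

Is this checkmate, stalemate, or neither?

Black to move; black king on h3.
In check: no.
Legal moves for Black include: Ra8, Rh7, Rg7, Rf7+, Re7, Rd7, Rc7, Rb7, Ra6, Ra5, Ra4, Ra3, Ra2, Ra1, Kh4, Kh2, Bxg6, Bf5, ... (list truncated; more exist).
Black has legal moves and is not in check → neither.

neither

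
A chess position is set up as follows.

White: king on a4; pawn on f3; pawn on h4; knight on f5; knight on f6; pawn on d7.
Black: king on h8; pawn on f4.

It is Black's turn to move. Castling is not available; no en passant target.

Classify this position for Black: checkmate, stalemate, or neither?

Black to move; black king on h8.
In check: no.
King squares — g7: attacked by Nf5; h7: attacked by Nf6; g8: attacked by Nf6.
Legal moves for Black: none.
Not in check and no legal moves → stalemate.

stalemate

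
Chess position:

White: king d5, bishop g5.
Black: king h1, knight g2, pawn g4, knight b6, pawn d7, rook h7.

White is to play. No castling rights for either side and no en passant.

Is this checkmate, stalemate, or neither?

White to move; white king on d5.
In check: yes, from the black knight on b6.
Legal moves for White: Kd6, Ke5, Kc5, Ke4, Kd4.
White is in check but has 5 legal moves → neither.

neither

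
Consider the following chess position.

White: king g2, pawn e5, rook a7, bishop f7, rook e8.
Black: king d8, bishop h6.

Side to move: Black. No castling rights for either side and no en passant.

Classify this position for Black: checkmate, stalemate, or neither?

Black to move; black king on d8.
In check: yes, from the white rook on e8.
King squares — c7: attacked by Ra7; d7: attacked by Ra7; e7: attacked by Ra7; c8: attacked by Re8; e8: attacked by Bf7.
Legal moves for Black: none.
In check with no legal moves → checkmate.

checkmate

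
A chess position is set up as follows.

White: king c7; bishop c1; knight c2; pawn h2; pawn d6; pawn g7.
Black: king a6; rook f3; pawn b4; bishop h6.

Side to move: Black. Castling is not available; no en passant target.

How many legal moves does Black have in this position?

24

Black to move; king on a6.
In check: no.
Legal moves: Bxg7, Bg5, Bf4, Be3, Bd2, Bxc1, Ka7, Kb5, Ka5, Rf8, Rf7+, Rf6, Rf5, Rf4, Rh3, Rg3, Re3, Rd3, Rc3+, Rb3, Ra3, Rf2, Rf1, b3.
Count: 24.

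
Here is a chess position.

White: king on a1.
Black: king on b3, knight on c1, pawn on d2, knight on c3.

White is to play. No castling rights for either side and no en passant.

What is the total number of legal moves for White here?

0

White to move; king on a1.
In check: no.
Legal moves: none.
Count: 0.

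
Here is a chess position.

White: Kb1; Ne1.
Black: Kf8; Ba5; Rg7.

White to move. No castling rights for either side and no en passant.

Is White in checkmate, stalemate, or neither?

White to move; white king on b1.
In check: no.
Legal moves for White: Nf3, Nd3, Ng2, Nc2, Kc2, Kb2, Ka2, Kc1, Ka1.
White has 9 legal moves and is not in check → neither.

neither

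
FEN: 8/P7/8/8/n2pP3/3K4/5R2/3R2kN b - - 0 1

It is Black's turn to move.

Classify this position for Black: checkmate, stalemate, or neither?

Black to move; black king on g1.
In check: yes, from the white rook on d1.
King squares — f1: attacked by Rd1; h1: attacked by Rd1; f2: attacked by Nh1; g2: attacked by Rf2; h2: attacked by Rf2.
Legal moves for Black: none.
In check with no legal moves → checkmate.

checkmate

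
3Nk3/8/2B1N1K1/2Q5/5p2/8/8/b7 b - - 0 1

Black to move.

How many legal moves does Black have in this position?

Black to move; king on e8.
In check: yes, from the white bishop on c6.
Legal moves: none.
Count: 0.

0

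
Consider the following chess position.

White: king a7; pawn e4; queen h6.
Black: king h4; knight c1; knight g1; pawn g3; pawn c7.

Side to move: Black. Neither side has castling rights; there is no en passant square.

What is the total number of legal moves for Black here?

1

Black to move; king on h4.
In check: yes, from the white queen on h6.
Legal moves: Kg4.
Count: 1.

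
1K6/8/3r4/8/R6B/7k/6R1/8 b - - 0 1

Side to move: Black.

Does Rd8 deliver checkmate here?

no

After Rd8: white king on b8; in check: yes, from the black rook on d8.
White has 4 legal replies: Kc7, Kb7, Ka7, Bxd8.
In check but a legal move exists → not checkmate.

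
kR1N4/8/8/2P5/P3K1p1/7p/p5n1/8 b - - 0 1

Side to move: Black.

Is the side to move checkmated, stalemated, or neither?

Black to move; black king on a8.
In check: yes, from the white rook on b8.
Legal moves for Black: Kxb8, Ka7.
Black is in check but has 2 legal moves → neither.

neither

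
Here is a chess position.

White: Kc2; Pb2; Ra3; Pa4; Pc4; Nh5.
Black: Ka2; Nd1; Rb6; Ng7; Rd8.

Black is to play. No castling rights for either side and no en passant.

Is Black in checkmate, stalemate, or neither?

checkmate

Black to move; black king on a2.
In check: yes, from the white rook on a3.
King squares — a1: attacked by Ra3; b1: attacked by Kc2; b2: attacked by Kc2; a3: attacked by Pb2; b3: attacked by Kc2.
Legal moves for Black: none.
In check with no legal moves → checkmate.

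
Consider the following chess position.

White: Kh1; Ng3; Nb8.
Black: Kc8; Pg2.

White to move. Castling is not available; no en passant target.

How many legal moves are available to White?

3

White to move; king on h1.
In check: yes, from the black pawn on g2.
Legal moves: Kh2, Kxg2, Kg1.
Count: 3.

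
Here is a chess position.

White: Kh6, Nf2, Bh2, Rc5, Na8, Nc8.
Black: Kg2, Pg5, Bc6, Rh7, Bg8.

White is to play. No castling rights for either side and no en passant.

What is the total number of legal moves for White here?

White to move; king on h6.
In check: yes, from the black rook on h7.
Legal moves: Kg6, Kxg5.
Count: 2.

2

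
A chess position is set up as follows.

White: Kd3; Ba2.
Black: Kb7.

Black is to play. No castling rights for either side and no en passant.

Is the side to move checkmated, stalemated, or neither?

Black to move; black king on b7.
In check: no.
Legal moves for Black: Kc8, Kb8, Ka8, Kc7, Ka7, Kc6, Kb6, Ka6.
Black has 8 legal moves and is not in check → neither.

neither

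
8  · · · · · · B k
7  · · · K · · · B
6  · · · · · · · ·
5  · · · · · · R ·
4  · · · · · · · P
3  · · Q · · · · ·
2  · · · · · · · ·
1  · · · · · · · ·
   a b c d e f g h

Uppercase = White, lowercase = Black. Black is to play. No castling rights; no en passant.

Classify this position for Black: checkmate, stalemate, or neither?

checkmate

Black to move; black king on h8.
In check: yes, from the white queen on c3.
King squares — g7: attacked by Qc3; h7: attacked by Bg8; g8: attacked by Rg5.
Legal moves for Black: none.
In check with no legal moves → checkmate.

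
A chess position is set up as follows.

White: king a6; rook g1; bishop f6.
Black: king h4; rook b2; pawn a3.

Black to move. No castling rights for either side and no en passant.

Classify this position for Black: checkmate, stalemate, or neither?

neither

Black to move; black king on h4.
In check: yes, from the white bishop on f6.
Legal moves for Black: Kh5, Kh3.
Black is in check but has 2 legal moves → neither.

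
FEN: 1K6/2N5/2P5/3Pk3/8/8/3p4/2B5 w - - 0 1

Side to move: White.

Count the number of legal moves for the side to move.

13

White to move; king on b8.
In check: no.
Legal moves: Kc8, Ka8, Kb7, Ka7, Ne8, Na8, Ne6, Na6, Nb5, Ba3, Bxd2, Bb2+, d6.
Count: 13.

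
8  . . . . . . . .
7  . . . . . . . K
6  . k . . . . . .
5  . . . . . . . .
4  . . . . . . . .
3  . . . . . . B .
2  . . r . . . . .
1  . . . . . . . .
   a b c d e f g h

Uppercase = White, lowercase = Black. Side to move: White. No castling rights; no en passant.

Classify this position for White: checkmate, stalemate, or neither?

White to move; white king on h7.
In check: no.
Legal moves for White: Kh8, Kg8, Kg7, Kh6, Kg6, Bb8, Bc7+, Bd6, Be5, Bh4, Bf4, Bh2, Bf2+, Be1.
White has 14 legal moves and is not in check → neither.

neither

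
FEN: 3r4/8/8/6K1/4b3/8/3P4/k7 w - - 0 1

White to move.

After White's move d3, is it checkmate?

After d3: black king on a1; in check: no.
Black is not in check, so this cannot be checkmate.

no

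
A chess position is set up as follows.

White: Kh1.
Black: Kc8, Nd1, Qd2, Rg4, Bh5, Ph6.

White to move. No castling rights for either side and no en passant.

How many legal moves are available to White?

0

White to move; king on h1.
In check: no.
Legal moves: none.
Count: 0.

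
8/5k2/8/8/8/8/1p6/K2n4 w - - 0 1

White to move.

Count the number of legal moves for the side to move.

2

White to move; king on a1.
In check: yes, from the black pawn on b2.
Legal moves: Ka2, Kb1.
Count: 2.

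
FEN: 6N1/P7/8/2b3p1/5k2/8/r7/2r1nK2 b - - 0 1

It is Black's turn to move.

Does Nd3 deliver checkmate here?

After Nd3: white king on f1; in check: yes, from the black rook on c1.
King squares — e1: attacked by Rc1; g1: attacked by Rc1; e2: attacked by Ra2; f2: attacked by Ra2; g2: attacked by Ra2.
White has no legal moves → checkmate.

yes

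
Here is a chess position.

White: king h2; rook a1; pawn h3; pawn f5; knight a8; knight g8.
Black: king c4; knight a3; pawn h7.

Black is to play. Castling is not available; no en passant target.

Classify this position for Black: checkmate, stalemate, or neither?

Black to move; black king on c4.
In check: no.
Legal moves for Black: Kd5, Kc5, Kb5, Kd4, Kb4, Kd3, Kc3, Kb3, Nb5, Nc2, Nb1, h6, h5.
Black has 13 legal moves and is not in check → neither.

neither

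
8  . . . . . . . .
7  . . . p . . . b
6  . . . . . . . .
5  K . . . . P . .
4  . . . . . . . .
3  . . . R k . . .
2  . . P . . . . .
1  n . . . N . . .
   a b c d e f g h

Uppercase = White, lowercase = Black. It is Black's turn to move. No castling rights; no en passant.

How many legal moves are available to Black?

Black to move; king on e3.
In check: yes, from the white rook on d3.
Legal moves: Kf4, Ke4, Kf2, Ke2.
Count: 4.

4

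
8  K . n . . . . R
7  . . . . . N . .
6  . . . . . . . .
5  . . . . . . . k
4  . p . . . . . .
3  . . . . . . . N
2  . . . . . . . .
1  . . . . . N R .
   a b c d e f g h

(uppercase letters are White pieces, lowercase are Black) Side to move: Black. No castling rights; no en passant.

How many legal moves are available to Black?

Black to move; king on h5.
In check: yes, from the white rook on h8.
Legal moves: none.
Count: 0.

0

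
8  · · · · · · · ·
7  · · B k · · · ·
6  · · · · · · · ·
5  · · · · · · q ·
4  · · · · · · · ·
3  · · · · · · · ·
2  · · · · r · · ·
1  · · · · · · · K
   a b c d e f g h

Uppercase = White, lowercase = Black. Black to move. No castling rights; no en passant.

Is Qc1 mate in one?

yes

After Qc1: white king on h1; in check: yes, from the black queen on c1.
King squares — g1: attacked by Qc1; g2: attacked by Re2; h2: attacked by Re2.
White has no legal moves → checkmate.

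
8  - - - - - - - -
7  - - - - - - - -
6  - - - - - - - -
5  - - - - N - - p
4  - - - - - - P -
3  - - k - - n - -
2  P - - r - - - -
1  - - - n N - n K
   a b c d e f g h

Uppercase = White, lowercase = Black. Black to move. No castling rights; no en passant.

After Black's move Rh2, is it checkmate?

yes

After Rh2: white king on h1; in check: yes, from the black rook on h2.
King squares — g1: attacked by Nf3; g2: attacked by Rh2; h2: attacked by Nf3.
White has no legal moves → checkmate.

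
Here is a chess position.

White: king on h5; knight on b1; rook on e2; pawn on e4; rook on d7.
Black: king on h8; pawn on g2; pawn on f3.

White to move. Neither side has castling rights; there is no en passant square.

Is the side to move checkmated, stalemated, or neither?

neither

White to move; white king on h5.
In check: no.
Legal moves for White include: Rd8+, Rh7+, Rg7, Rf7, Re7, Rc7, Rb7, Ra7, Rd6, Rd5, Rd4, Rd3, Rdd2, Rd1, Kh6, Kg6, Kg5, Kh4, ... (list truncated; more exist).
White has legal moves and is not in check → neither.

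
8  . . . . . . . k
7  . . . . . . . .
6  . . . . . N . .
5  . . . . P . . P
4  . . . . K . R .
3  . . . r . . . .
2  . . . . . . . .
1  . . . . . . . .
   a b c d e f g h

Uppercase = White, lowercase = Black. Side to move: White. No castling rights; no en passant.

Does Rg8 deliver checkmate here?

After Rg8: black king on h8; in check: yes, from the white rook on g8.
King squares — g7: attacked by Rg8; h7: attacked by Nf6; g8: attacked by Nf6.
Black has no legal moves → checkmate.

yes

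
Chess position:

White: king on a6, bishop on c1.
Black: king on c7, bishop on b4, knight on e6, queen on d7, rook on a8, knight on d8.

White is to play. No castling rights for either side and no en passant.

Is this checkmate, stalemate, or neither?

White to move; white king on a6.
In check: yes, from the black rook on a8.
King squares — a5: attacked by Bb4; b5: attacked by Qd7; b6: attacked by Kc7; a7: attacked by Ra8; b7: attacked by Kc7.
Legal moves for White: none.
In check with no legal moves → checkmate.

checkmate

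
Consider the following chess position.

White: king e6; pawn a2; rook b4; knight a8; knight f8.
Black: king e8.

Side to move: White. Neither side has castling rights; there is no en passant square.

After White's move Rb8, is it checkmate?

After Rb8: black king on e8; in check: yes, from the white rook on b8.
King squares — d7: attacked by Ke6; e7: attacked by Ke6; f7: attacked by Ke6; d8: attacked by Rb8; f8: attacked by Rb8.
Black has no legal moves → checkmate.

yes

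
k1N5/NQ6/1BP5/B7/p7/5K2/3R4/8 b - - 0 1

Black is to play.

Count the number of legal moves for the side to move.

Black to move; king on a8.
In check: yes, from the white queen on b7.
Legal moves: none.
Count: 0.

0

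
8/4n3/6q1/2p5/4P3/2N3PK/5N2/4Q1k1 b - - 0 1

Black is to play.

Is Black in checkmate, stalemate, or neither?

checkmate

Black to move; black king on g1.
In check: yes, from the white queen on e1.
King squares — f1: attacked by Qe1; h1: attacked by Qe1; f2: attacked by Qe1; g2: attacked by Kh3; h2: attacked by Kh3.
Legal moves for Black: none.
In check with no legal moves → checkmate.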